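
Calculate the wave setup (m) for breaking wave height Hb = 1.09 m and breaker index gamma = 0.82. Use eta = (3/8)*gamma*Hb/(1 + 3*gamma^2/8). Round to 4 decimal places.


eta = (3/8) * gamma * Hb / (1 + 3*gamma^2/8)
Numerator = (3/8) * 0.82 * 1.09 = 0.335175
Denominator = 1 + 3*0.82^2/8 = 1 + 0.252150 = 1.252150
eta = 0.335175 / 1.252150
eta = 0.2677 m

0.2677


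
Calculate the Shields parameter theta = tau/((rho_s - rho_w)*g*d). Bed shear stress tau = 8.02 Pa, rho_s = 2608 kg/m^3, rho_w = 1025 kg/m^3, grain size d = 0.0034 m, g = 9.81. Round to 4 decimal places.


theta = tau / ((rho_s - rho_w) * g * d)
rho_s - rho_w = 2608 - 1025 = 1583
Denominator = 1583 * 9.81 * 0.0034 = 52.799382
theta = 8.02 / 52.799382
theta = 0.1519

0.1519


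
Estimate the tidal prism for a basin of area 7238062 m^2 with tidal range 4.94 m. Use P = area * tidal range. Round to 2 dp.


Tidal prism = Area * Tidal range
P = 7238062 * 4.94
P = 35756026.28 m^3

35756026.28


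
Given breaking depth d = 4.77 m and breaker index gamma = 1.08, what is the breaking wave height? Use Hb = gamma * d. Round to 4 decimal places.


Hb = gamma * d
Hb = 1.08 * 4.77
Hb = 5.1516 m

5.1516


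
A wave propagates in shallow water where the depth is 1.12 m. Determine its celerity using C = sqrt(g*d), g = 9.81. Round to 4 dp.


Using the shallow-water approximation:
C = sqrt(g * d) = sqrt(9.81 * 1.12)
C = sqrt(10.9872)
C = 3.3147 m/s

3.3147


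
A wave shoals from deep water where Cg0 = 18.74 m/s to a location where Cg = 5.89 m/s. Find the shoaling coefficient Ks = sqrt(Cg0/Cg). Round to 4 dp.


Ks = sqrt(Cg0 / Cg)
Ks = sqrt(18.74 / 5.89)
Ks = sqrt(3.1817)
Ks = 1.7837

1.7837


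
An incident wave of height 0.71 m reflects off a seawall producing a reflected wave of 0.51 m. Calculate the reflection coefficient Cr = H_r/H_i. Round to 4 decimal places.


Cr = H_r / H_i
Cr = 0.51 / 0.71
Cr = 0.7183

0.7183


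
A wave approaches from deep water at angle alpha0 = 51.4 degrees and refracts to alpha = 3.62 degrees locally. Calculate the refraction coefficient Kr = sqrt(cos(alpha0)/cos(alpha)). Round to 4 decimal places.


Kr = sqrt(cos(alpha0) / cos(alpha))
cos(51.4) = 0.623880
cos(3.62) = 0.998005
Kr = sqrt(0.623880 / 0.998005)
Kr = sqrt(0.625127)
Kr = 0.7906

0.7906


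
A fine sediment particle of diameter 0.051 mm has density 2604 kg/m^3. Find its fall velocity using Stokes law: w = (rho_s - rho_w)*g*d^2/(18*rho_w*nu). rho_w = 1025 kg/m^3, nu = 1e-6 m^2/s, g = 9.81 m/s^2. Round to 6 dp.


w = (rho_s - rho_w) * g * d^2 / (18 * rho_w * nu)
d = 0.051 mm = 0.000051 m
rho_s - rho_w = 2604 - 1025 = 1579
Numerator = 1579 * 9.81 * (0.000051)^2 = 0.000040289464
Denominator = 18 * 1025 * 1e-6 = 0.018450
w = 0.002184 m/s

0.002184


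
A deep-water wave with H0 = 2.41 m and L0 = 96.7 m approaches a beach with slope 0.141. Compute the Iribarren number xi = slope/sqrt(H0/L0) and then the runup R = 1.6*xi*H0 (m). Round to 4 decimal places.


xi = slope / sqrt(H0/L0)
H0/L0 = 2.41/96.7 = 0.024922
sqrt(0.024922) = 0.157868
xi = 0.141 / 0.157868 = 0.893149
R = 1.6 * xi * H0 = 1.6 * 0.893149 * 2.41
R = 3.4440 m

3.4440


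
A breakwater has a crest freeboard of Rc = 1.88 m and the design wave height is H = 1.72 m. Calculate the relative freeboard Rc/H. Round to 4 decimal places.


Relative freeboard = Rc / H
= 1.88 / 1.72
= 1.0930

1.0930


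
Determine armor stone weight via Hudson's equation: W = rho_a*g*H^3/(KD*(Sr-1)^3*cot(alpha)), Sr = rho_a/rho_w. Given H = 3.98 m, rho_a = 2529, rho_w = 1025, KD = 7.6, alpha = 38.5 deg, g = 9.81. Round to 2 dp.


Sr = rho_a / rho_w = 2529 / 1025 = 2.467317
(Sr - 1) = 1.467317
(Sr - 1)^3 = 3.159162
cot(38.5) = 1 / tan(38.5) = 1 / 0.795436 = 1.257172
Numerator = 2529 * 9.81 * 3.98^3 = 1564109.1367
Denominator = 7.6 * 3.159162 * 1.257172 = 30.184244
W = 1564109.1367 / 30.184244
W = 51818.73 N

51818.73


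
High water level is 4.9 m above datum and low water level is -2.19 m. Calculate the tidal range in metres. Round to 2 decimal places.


Tidal range = High water - Low water
Tidal range = 4.9 - (-2.19)
Tidal range = 7.09 m

7.09


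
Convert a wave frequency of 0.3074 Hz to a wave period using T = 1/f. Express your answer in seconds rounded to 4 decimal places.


T = 1 / f
T = 1 / 0.3074
T = 3.2531 s

3.2531


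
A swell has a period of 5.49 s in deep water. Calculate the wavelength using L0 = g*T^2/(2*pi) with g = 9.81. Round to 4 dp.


L0 = g * T^2 / (2 * pi)
L0 = 9.81 * 5.49^2 / (2 * pi)
L0 = 9.81 * 30.1401 / 6.28319
L0 = 295.6744 / 6.28319
L0 = 47.0580 m

47.0580


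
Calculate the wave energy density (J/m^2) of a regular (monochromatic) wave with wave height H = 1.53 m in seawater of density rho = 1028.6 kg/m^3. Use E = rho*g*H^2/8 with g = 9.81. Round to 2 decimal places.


E = (1/8) * rho * g * H^2
E = (1/8) * 1028.6 * 9.81 * 1.53^2
E = 0.125 * 1028.6 * 9.81 * 2.3409
E = 2952.63 J/m^2

2952.63


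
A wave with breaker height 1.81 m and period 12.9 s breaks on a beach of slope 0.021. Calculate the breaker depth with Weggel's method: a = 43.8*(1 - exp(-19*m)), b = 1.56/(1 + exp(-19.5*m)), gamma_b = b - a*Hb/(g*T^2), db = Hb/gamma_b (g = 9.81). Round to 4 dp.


a = 43.8 * (1 - exp(-19 * m))
exp(-19 * 0.021) = exp(-0.3990) = 0.670991
a = 43.8 * (1 - 0.670991) = 14.410607
b = 1.56 / (1 + exp(-19.5 * m))
exp(-19.5 * 0.021) = exp(-0.4095) = 0.663982
b = 1.56 / (1 + 0.663982) = 0.937510
Hb / (g * T^2) = 1.81 / (9.81 * 12.9^2) = 1.81 / 1632.4821 = 0.00110874
gamma_b = b - a * Hb/(g*T^2) = 0.937510 - 14.410607 * 0.00110874 = 0.921532
db = Hb / gamma_b = 1.81 / 0.921532
db = 1.9641 m

1.9641


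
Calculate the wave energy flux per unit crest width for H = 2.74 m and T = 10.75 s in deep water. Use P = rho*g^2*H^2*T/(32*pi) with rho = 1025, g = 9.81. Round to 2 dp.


P = rho * g^2 * H^2 * T / (32 * pi)
P = 1025 * 9.81^2 * 2.74^2 * 10.75 / (32 * pi)
P = 1025 * 96.2361 * 7.5076 * 10.75 / 100.53096
P = 79190.23 W/m

79190.23


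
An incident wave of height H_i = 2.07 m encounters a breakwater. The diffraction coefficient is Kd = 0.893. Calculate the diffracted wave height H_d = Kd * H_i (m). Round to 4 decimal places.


H_d = Kd * H_i
H_d = 0.893 * 2.07
H_d = 1.8485 m

1.8485


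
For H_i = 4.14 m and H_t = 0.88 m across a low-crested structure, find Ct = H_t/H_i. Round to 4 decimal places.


Ct = H_t / H_i
Ct = 0.88 / 4.14
Ct = 0.2126

0.2126


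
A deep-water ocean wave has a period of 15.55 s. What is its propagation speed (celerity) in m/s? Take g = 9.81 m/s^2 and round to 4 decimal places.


We use the deep-water celerity formula:
C = g * T / (2 * pi)
C = 9.81 * 15.55 / (2 * 3.14159...)
C = 152.545500 / 6.283185
C = 24.2784 m/s

24.2784


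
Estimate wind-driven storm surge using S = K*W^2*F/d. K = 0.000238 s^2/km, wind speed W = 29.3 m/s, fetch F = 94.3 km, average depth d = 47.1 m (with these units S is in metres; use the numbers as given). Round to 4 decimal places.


S = K * W^2 * F / d
W^2 = 29.3^2 = 858.49
S = 0.000238 * 858.49 * 94.3 / 47.1
Numerator = 0.000238 * 858.49 * 94.3 = 19.267434
S = 19.267434 / 47.1 = 0.4091 m

0.4091


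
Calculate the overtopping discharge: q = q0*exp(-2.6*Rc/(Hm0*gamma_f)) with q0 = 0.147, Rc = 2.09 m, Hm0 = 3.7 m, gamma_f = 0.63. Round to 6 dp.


q = q0 * exp(-2.6 * Rc / (Hm0 * gamma_f))
Exponent = -2.6 * 2.09 / (3.7 * 0.63)
= -2.6 * 2.09 / 2.3310
= -2.331188
exp(-2.331188) = 0.097180
q = 0.147 * 0.097180
q = 0.014285 m^3/s/m

0.014285


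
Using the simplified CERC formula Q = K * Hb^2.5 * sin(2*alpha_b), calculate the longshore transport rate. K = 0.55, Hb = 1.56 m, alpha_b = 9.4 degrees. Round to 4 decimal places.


Q = K * Hb^2.5 * sin(2 * alpha_b)
Hb^2.5 = 1.56^2.5 = 3.039565
sin(2 * 9.4) = sin(18.8) = 0.322266
Q = 0.55 * 3.039565 * 0.322266
Q = 0.5388 m^3/s

0.5388


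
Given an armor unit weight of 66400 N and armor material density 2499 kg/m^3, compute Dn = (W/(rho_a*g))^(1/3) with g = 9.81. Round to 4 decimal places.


V = W / (rho_a * g)
V = 66400 / (2499 * 9.81)
V = 66400 / 24515.19
V = 2.708525 m^3
Dn = V^(1/3) = 2.708525^(1/3)
Dn = 1.3939 m

1.3939


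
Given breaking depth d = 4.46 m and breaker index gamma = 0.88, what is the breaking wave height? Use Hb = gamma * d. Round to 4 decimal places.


Hb = gamma * d
Hb = 0.88 * 4.46
Hb = 3.9248 m

3.9248


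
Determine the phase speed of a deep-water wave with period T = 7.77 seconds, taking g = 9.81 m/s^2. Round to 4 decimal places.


We use the deep-water celerity formula:
C = g * T / (2 * pi)
C = 9.81 * 7.77 / (2 * 3.14159...)
C = 76.223700 / 6.283185
C = 12.1314 m/s

12.1314


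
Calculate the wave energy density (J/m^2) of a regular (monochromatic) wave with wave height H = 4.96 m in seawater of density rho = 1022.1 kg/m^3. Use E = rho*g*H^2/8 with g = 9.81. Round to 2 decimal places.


E = (1/8) * rho * g * H^2
E = (1/8) * 1022.1 * 9.81 * 4.96^2
E = 0.125 * 1022.1 * 9.81 * 24.6016
E = 30834.42 J/m^2

30834.42


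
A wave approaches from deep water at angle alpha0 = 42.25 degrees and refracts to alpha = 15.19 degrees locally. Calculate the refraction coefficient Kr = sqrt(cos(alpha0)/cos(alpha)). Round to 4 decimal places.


Kr = sqrt(cos(alpha0) / cos(alpha))
cos(42.25) = 0.740218
cos(15.19) = 0.965062
Kr = sqrt(0.740218 / 0.965062)
Kr = sqrt(0.767016)
Kr = 0.8758

0.8758


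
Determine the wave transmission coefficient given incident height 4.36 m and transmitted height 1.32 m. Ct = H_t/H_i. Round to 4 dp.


Ct = H_t / H_i
Ct = 1.32 / 4.36
Ct = 0.3028

0.3028


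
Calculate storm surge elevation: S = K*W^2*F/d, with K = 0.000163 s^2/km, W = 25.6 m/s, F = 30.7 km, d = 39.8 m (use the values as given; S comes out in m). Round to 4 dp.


S = K * W^2 * F / d
W^2 = 25.6^2 = 655.36
S = 0.000163 * 655.36 * 30.7 / 39.8
Numerator = 0.000163 * 655.36 * 30.7 = 3.279487
S = 3.279487 / 39.8 = 0.0824 m

0.0824


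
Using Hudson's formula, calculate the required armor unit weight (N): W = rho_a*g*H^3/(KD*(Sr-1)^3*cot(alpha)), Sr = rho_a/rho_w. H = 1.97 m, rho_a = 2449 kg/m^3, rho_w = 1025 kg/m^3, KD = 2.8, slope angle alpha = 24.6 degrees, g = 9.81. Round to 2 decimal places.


Sr = rho_a / rho_w = 2449 / 1025 = 2.389268
(Sr - 1) = 1.389268
(Sr - 1)^3 = 2.681380
cot(24.6) = 1 / tan(24.6) = 1 / 0.457836 = 2.184189
Numerator = 2449 * 9.81 * 1.97^3 = 183677.7163
Denominator = 2.8 * 2.681380 * 2.184189 = 16.398597
W = 183677.7163 / 16.398597
W = 11200.82 N

11200.82


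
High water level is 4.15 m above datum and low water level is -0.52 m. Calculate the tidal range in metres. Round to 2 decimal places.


Tidal range = High water - Low water
Tidal range = 4.15 - (-0.52)
Tidal range = 4.67 m

4.67


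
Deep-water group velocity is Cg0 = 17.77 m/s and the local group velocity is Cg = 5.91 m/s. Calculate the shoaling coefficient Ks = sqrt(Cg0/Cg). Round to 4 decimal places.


Ks = sqrt(Cg0 / Cg)
Ks = sqrt(17.77 / 5.91)
Ks = sqrt(3.0068)
Ks = 1.7340

1.7340


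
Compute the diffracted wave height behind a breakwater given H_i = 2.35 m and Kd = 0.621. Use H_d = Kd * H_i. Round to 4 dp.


H_d = Kd * H_i
H_d = 0.621 * 2.35
H_d = 1.4594 m

1.4594


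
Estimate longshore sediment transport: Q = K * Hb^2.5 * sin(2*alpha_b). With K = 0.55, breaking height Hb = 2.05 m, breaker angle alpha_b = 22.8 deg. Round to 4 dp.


Q = K * Hb^2.5 * sin(2 * alpha_b)
Hb^2.5 = 2.05^2.5 = 6.017064
sin(2 * 22.8) = sin(45.6) = 0.714473
Q = 0.55 * 6.017064 * 0.714473
Q = 2.3645 m^3/s

2.3645


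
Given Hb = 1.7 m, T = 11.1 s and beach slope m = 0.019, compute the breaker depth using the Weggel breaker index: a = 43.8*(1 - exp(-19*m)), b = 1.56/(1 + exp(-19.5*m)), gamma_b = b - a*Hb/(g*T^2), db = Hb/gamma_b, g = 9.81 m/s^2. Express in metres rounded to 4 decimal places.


a = 43.8 * (1 - exp(-19 * m))
exp(-19 * 0.019) = exp(-0.3610) = 0.696979
a = 43.8 * (1 - 0.696979) = 13.272320
b = 1.56 / (1 + exp(-19.5 * m))
exp(-19.5 * 0.019) = exp(-0.3705) = 0.690389
b = 1.56 / (1 + 0.690389) = 0.922864
Hb / (g * T^2) = 1.7 / (9.81 * 11.1^2) = 1.7 / 1208.6901 = 0.00140648
gamma_b = b - a * Hb/(g*T^2) = 0.922864 - 13.272320 * 0.00140648 = 0.904197
db = Hb / gamma_b = 1.7 / 0.904197
db = 1.8801 m

1.8801


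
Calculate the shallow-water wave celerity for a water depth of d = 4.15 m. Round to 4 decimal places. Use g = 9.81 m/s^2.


Using the shallow-water approximation:
C = sqrt(g * d) = sqrt(9.81 * 4.15)
C = sqrt(40.7115)
C = 6.3806 m/s

6.3806


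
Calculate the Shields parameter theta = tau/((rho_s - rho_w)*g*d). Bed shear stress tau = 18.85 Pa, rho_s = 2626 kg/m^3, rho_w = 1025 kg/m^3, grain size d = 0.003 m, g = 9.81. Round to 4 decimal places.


theta = tau / ((rho_s - rho_w) * g * d)
rho_s - rho_w = 2626 - 1025 = 1601
Denominator = 1601 * 9.81 * 0.003 = 47.117430
theta = 18.85 / 47.117430
theta = 0.4001

0.4001


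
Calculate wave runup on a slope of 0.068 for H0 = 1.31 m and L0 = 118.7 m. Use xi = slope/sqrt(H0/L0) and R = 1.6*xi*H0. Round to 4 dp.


xi = slope / sqrt(H0/L0)
H0/L0 = 1.31/118.7 = 0.011036
sqrt(0.011036) = 0.105053
xi = 0.068 / 0.105053 = 0.647290
R = 1.6 * xi * H0 = 1.6 * 0.647290 * 1.31
R = 1.3567 m

1.3567


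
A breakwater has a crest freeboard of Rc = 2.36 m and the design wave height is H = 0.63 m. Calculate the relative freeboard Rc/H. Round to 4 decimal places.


Relative freeboard = Rc / H
= 2.36 / 0.63
= 3.7460

3.7460


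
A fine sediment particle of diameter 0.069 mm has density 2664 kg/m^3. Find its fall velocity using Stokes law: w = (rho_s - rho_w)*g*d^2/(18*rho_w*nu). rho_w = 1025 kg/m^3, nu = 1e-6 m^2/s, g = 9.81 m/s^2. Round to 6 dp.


w = (rho_s - rho_w) * g * d^2 / (18 * rho_w * nu)
d = 0.069 mm = 0.000069 m
rho_s - rho_w = 2664 - 1025 = 1639
Numerator = 1639 * 9.81 * (0.000069)^2 = 0.000076550167
Denominator = 18 * 1025 * 1e-6 = 0.018450
w = 0.004149 m/s

0.004149


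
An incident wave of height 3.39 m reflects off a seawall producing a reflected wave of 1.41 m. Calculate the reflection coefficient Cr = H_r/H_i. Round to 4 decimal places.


Cr = H_r / H_i
Cr = 1.41 / 3.39
Cr = 0.4159

0.4159


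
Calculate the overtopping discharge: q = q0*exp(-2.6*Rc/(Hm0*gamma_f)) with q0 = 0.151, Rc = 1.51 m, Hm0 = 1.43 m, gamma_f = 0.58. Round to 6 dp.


q = q0 * exp(-2.6 * Rc / (Hm0 * gamma_f))
Exponent = -2.6 * 1.51 / (1.43 * 0.58)
= -2.6 * 1.51 / 0.8294
= -4.733542
exp(-4.733542) = 0.008795
q = 0.151 * 0.008795
q = 0.001328 m^3/s/m

0.001328


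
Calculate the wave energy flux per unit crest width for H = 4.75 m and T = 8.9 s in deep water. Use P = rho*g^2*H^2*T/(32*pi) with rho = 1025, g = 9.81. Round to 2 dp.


P = rho * g^2 * H^2 * T / (32 * pi)
P = 1025 * 9.81^2 * 4.75^2 * 8.9 / (32 * pi)
P = 1025 * 96.2361 * 22.5625 * 8.9 / 100.53096
P = 197033.13 W/m

197033.13


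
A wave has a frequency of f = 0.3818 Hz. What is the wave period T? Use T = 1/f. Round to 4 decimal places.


T = 1 / f
T = 1 / 0.3818
T = 2.6192 s

2.6192


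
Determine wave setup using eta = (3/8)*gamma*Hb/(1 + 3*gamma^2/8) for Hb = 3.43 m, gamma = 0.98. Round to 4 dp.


eta = (3/8) * gamma * Hb / (1 + 3*gamma^2/8)
Numerator = (3/8) * 0.98 * 3.43 = 1.260525
Denominator = 1 + 3*0.98^2/8 = 1 + 0.360150 = 1.360150
eta = 1.260525 / 1.360150
eta = 0.9268 m

0.9268


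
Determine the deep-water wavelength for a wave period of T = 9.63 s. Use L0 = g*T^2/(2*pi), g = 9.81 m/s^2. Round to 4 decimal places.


L0 = g * T^2 / (2 * pi)
L0 = 9.81 * 9.63^2 / (2 * pi)
L0 = 9.81 * 92.7369 / 6.28319
L0 = 909.7490 / 6.28319
L0 = 144.7910 m

144.7910


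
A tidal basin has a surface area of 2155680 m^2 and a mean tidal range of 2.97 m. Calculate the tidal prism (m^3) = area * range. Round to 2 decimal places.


Tidal prism = Area * Tidal range
P = 2155680 * 2.97
P = 6402369.60 m^3

6402369.60


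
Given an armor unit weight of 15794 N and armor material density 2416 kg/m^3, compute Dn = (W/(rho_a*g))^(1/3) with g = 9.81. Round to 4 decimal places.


V = W / (rho_a * g)
V = 15794 / (2416 * 9.81)
V = 15794 / 23700.96
V = 0.666387 m^3
Dn = V^(1/3) = 0.666387^(1/3)
Dn = 0.8735 m

0.8735


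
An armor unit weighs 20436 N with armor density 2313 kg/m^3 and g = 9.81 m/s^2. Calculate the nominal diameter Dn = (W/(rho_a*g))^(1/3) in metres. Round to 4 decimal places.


V = W / (rho_a * g)
V = 20436 / (2313 * 9.81)
V = 20436 / 22690.53
V = 0.900640 m^3
Dn = V^(1/3) = 0.900640^(1/3)
Dn = 0.9657 m

0.9657


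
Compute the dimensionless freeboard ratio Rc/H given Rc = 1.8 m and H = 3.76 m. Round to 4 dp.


Relative freeboard = Rc / H
= 1.8 / 3.76
= 0.4787

0.4787


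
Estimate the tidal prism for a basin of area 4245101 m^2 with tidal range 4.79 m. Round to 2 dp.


Tidal prism = Area * Tidal range
P = 4245101 * 4.79
P = 20334033.79 m^3

20334033.79


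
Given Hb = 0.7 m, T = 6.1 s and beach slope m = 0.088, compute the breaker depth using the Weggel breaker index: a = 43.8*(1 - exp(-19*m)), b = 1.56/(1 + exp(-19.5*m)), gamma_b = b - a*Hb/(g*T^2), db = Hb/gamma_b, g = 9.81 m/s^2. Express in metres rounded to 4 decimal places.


a = 43.8 * (1 - exp(-19 * m))
exp(-19 * 0.088) = exp(-1.6720) = 0.187871
a = 43.8 * (1 - 0.187871) = 35.571252
b = 1.56 / (1 + exp(-19.5 * m))
exp(-19.5 * 0.088) = exp(-1.7160) = 0.179784
b = 1.56 / (1 + 0.179784) = 1.322276
Hb / (g * T^2) = 0.7 / (9.81 * 6.1^2) = 0.7 / 365.0301 = 0.00191765
gamma_b = b - a * Hb/(g*T^2) = 1.322276 - 35.571252 * 0.00191765 = 1.254063
db = Hb / gamma_b = 0.7 / 1.254063
db = 0.5582 m

0.5582


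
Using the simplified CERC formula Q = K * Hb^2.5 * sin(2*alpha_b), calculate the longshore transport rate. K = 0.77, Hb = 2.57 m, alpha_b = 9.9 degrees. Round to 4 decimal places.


Q = K * Hb^2.5 * sin(2 * alpha_b)
Hb^2.5 = 2.57^2.5 = 10.588460
sin(2 * 9.9) = sin(19.8) = 0.338738
Q = 0.77 * 10.588460 * 0.338738
Q = 2.7618 m^3/s

2.7618


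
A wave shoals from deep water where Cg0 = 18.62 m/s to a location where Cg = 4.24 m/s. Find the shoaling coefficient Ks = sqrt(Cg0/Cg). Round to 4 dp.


Ks = sqrt(Cg0 / Cg)
Ks = sqrt(18.62 / 4.24)
Ks = sqrt(4.3915)
Ks = 2.0956

2.0956


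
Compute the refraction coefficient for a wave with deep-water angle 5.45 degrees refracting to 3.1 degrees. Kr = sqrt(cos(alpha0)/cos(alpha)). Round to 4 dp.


Kr = sqrt(cos(alpha0) / cos(alpha))
cos(5.45) = 0.995479
cos(3.1) = 0.998537
Kr = sqrt(0.995479 / 0.998537)
Kr = sqrt(0.996938)
Kr = 0.9985

0.9985


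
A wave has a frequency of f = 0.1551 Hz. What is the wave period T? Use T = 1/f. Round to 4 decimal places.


T = 1 / f
T = 1 / 0.1551
T = 6.4475 s

6.4475


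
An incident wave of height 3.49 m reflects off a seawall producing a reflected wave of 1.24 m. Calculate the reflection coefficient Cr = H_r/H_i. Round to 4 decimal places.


Cr = H_r / H_i
Cr = 1.24 / 3.49
Cr = 0.3553

0.3553


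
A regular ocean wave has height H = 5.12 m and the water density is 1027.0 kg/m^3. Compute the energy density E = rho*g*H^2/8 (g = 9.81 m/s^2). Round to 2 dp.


E = (1/8) * rho * g * H^2
E = (1/8) * 1027.0 * 9.81 * 5.12^2
E = 0.125 * 1027.0 * 9.81 * 26.2144
E = 33013.33 J/m^2

33013.33


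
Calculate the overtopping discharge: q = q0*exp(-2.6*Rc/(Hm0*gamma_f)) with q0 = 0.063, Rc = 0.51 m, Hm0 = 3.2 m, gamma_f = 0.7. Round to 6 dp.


q = q0 * exp(-2.6 * Rc / (Hm0 * gamma_f))
Exponent = -2.6 * 0.51 / (3.2 * 0.7)
= -2.6 * 0.51 / 2.2400
= -0.591964
exp(-0.591964) = 0.553239
q = 0.063 * 0.553239
q = 0.034854 m^3/s/m

0.034854


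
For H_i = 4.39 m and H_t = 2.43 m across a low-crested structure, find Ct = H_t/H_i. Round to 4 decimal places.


Ct = H_t / H_i
Ct = 2.43 / 4.39
Ct = 0.5535

0.5535


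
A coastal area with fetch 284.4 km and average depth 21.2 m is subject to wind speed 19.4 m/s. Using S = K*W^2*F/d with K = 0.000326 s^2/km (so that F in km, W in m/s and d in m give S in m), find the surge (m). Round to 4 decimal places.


S = K * W^2 * F / d
W^2 = 19.4^2 = 376.36
S = 0.000326 * 376.36 * 284.4 / 21.2
Numerator = 0.000326 * 376.36 * 284.4 = 34.893992
S = 34.893992 / 21.2 = 1.6459 m

1.6459


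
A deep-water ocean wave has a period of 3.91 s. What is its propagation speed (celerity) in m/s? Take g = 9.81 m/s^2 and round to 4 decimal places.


We use the deep-water celerity formula:
C = g * T / (2 * pi)
C = 9.81 * 3.91 / (2 * 3.14159...)
C = 38.357100 / 6.283185
C = 6.1047 m/s

6.1047


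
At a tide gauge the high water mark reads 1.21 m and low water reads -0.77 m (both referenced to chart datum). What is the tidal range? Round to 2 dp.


Tidal range = High water - Low water
Tidal range = 1.21 - (-0.77)
Tidal range = 1.98 m

1.98


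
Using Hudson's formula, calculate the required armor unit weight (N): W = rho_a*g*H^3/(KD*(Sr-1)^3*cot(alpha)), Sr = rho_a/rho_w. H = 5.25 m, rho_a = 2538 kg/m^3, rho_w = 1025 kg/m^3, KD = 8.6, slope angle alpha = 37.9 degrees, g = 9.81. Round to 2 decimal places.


Sr = rho_a / rho_w = 2538 / 1025 = 2.476098
(Sr - 1) = 1.476098
(Sr - 1)^3 = 3.216216
cot(37.9) = 1 / tan(37.9) = 1 / 0.778479 = 1.284557
Numerator = 2538 * 9.81 * 5.25^3 = 3602786.5716
Denominator = 8.6 * 3.216216 * 1.284557 = 35.530136
W = 3602786.5716 / 35.530136
W = 101400.87 N

101400.87


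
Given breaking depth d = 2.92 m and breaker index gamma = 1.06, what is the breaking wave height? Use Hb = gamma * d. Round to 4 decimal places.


Hb = gamma * d
Hb = 1.06 * 2.92
Hb = 3.0952 m

3.0952


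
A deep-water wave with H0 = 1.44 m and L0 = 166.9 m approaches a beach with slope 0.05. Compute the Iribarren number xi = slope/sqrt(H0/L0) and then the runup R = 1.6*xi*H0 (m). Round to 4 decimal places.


xi = slope / sqrt(H0/L0)
H0/L0 = 1.44/166.9 = 0.008628
sqrt(0.008628) = 0.092887
xi = 0.05 / 0.092887 = 0.538291
R = 1.6 * xi * H0 = 1.6 * 0.538291 * 1.44
R = 1.2402 m

1.2402


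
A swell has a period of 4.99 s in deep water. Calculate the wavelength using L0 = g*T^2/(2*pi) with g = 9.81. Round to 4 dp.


L0 = g * T^2 / (2 * pi)
L0 = 9.81 * 4.99^2 / (2 * pi)
L0 = 9.81 * 24.9001 / 6.28319
L0 = 244.2700 / 6.28319
L0 = 38.8768 m

38.8768


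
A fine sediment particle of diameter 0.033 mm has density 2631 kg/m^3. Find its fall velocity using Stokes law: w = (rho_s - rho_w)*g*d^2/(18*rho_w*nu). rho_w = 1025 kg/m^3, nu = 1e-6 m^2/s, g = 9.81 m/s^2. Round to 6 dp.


w = (rho_s - rho_w) * g * d^2 / (18 * rho_w * nu)
d = 0.033 mm = 0.000033 m
rho_s - rho_w = 2631 - 1025 = 1606
Numerator = 1606 * 9.81 * (0.000033)^2 = 0.000017157043
Denominator = 18 * 1025 * 1e-6 = 0.018450
w = 0.000930 m/s

0.000930


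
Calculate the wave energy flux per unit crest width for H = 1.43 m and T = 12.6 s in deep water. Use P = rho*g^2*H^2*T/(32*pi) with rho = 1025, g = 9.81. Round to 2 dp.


P = rho * g^2 * H^2 * T / (32 * pi)
P = 1025 * 9.81^2 * 1.43^2 * 12.6 / (32 * pi)
P = 1025 * 96.2361 * 2.0449 * 12.6 / 100.53096
P = 25281.61 W/m

25281.61


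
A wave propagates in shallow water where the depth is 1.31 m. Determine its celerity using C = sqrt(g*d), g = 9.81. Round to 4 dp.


Using the shallow-water approximation:
C = sqrt(g * d) = sqrt(9.81 * 1.31)
C = sqrt(12.8511)
C = 3.5848 m/s

3.5848


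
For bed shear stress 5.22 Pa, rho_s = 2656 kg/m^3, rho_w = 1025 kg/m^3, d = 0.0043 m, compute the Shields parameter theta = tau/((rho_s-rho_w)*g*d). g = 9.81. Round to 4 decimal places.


theta = tau / ((rho_s - rho_w) * g * d)
rho_s - rho_w = 2656 - 1025 = 1631
Denominator = 1631 * 9.81 * 0.0043 = 68.800473
theta = 5.22 / 68.800473
theta = 0.0759

0.0759


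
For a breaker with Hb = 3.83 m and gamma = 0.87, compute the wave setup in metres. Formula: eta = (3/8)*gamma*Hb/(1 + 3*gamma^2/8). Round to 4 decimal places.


eta = (3/8) * gamma * Hb / (1 + 3*gamma^2/8)
Numerator = (3/8) * 0.87 * 3.83 = 1.249537
Denominator = 1 + 3*0.87^2/8 = 1 + 0.283838 = 1.283838
eta = 1.249537 / 1.283838
eta = 0.9733 m

0.9733


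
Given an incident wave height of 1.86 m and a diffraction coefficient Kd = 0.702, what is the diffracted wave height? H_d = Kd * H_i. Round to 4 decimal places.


H_d = Kd * H_i
H_d = 0.702 * 1.86
H_d = 1.3057 m

1.3057


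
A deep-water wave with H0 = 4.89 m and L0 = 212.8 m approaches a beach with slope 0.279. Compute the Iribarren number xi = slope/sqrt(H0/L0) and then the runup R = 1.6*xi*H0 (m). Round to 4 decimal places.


xi = slope / sqrt(H0/L0)
H0/L0 = 4.89/212.8 = 0.022979
sqrt(0.022979) = 0.151589
xi = 0.279 / 0.151589 = 1.840499
R = 1.6 * xi * H0 = 1.6 * 1.840499 * 4.89
R = 14.4001 m

14.4001


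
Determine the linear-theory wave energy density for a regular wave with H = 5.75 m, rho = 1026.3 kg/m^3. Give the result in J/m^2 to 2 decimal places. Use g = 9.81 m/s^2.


E = (1/8) * rho * g * H^2
E = (1/8) * 1026.3 * 9.81 * 5.75^2
E = 0.125 * 1026.3 * 9.81 * 33.0625
E = 41609.17 J/m^2

41609.17


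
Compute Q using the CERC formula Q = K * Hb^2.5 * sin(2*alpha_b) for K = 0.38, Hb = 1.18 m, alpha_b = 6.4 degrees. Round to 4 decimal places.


Q = K * Hb^2.5 * sin(2 * alpha_b)
Hb^2.5 = 1.18^2.5 = 1.512534
sin(2 * 6.4) = sin(12.8) = 0.221548
Q = 0.38 * 1.512534 * 0.221548
Q = 0.1273 m^3/s

0.1273


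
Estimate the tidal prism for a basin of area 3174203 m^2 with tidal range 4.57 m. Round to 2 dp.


Tidal prism = Area * Tidal range
P = 3174203 * 4.57
P = 14506107.71 m^3

14506107.71


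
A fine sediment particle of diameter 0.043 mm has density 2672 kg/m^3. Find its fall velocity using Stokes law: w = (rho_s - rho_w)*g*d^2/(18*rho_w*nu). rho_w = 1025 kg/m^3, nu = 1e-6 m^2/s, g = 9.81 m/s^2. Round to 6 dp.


w = (rho_s - rho_w) * g * d^2 / (18 * rho_w * nu)
d = 0.043 mm = 0.000043 m
rho_s - rho_w = 2672 - 1025 = 1647
Numerator = 1647 * 9.81 * (0.000043)^2 = 0.000029874422
Denominator = 18 * 1025 * 1e-6 = 0.018450
w = 0.001619 m/s

0.001619


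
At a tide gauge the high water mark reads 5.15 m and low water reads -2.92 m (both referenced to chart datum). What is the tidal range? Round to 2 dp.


Tidal range = High water - Low water
Tidal range = 5.15 - (-2.92)
Tidal range = 8.07 m

8.07


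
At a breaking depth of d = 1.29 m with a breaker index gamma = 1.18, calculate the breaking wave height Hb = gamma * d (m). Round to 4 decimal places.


Hb = gamma * d
Hb = 1.18 * 1.29
Hb = 1.5222 m

1.5222


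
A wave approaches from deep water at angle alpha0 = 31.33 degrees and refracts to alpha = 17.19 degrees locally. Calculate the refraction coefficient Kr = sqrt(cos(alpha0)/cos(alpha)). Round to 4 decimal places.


Kr = sqrt(cos(alpha0) / cos(alpha))
cos(31.33) = 0.854187
cos(17.19) = 0.955330
Kr = sqrt(0.854187 / 0.955330)
Kr = sqrt(0.894127)
Kr = 0.9456

0.9456


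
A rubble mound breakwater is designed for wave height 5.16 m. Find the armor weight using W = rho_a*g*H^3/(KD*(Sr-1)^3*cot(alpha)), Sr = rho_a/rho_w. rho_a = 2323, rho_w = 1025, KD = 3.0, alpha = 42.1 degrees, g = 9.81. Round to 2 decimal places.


Sr = rho_a / rho_w = 2323 / 1025 = 2.266341
(Sr - 1) = 1.266341
(Sr - 1)^3 = 2.030731
cot(42.1) = 1 / tan(42.1) = 1 / 0.903569 = 1.106722
Numerator = 2323 * 9.81 * 5.16^3 = 3130886.4861
Denominator = 3.0 * 2.030731 * 1.106722 = 6.742365
W = 3130886.4861 / 6.742365
W = 464360.29 N

464360.29


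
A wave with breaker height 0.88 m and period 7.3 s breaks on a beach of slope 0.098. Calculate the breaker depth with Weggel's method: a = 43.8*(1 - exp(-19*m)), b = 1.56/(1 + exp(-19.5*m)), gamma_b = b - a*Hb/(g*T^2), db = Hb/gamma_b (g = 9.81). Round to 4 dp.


a = 43.8 * (1 - exp(-19 * m))
exp(-19 * 0.098) = exp(-1.8620) = 0.155362
a = 43.8 * (1 - 0.155362) = 36.995162
b = 1.56 / (1 + exp(-19.5 * m))
exp(-19.5 * 0.098) = exp(-1.9110) = 0.147932
b = 1.56 / (1 + 0.147932) = 1.358965
Hb / (g * T^2) = 0.88 / (9.81 * 7.3^2) = 0.88 / 522.7749 = 0.00168332
gamma_b = b - a * Hb/(g*T^2) = 1.358965 - 36.995162 * 0.00168332 = 1.296690
db = Hb / gamma_b = 0.88 / 1.296690
db = 0.6787 m

0.6787


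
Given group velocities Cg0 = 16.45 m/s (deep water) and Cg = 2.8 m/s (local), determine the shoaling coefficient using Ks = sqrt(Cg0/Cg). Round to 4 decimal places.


Ks = sqrt(Cg0 / Cg)
Ks = sqrt(16.45 / 2.8)
Ks = sqrt(5.8750)
Ks = 2.4238

2.4238


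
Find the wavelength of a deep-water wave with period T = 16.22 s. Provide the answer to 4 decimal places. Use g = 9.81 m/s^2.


L0 = g * T^2 / (2 * pi)
L0 = 9.81 * 16.22^2 / (2 * pi)
L0 = 9.81 * 263.0884 / 6.28319
L0 = 2580.8972 / 6.28319
L0 = 410.7625 m

410.7625


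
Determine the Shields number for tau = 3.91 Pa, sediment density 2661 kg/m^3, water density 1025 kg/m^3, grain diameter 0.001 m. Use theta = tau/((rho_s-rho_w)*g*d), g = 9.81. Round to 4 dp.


theta = tau / ((rho_s - rho_w) * g * d)
rho_s - rho_w = 2661 - 1025 = 1636
Denominator = 1636 * 9.81 * 0.001 = 16.049160
theta = 3.91 / 16.049160
theta = 0.2436

0.2436


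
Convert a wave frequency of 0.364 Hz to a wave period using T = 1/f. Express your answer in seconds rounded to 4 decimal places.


T = 1 / f
T = 1 / 0.364
T = 2.7473 s

2.7473


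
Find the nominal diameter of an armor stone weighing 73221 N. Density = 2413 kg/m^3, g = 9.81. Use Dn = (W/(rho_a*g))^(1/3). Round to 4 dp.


V = W / (rho_a * g)
V = 73221 / (2413 * 9.81)
V = 73221 / 23671.53
V = 3.093209 m^3
Dn = V^(1/3) = 3.093209^(1/3)
Dn = 1.4570 m

1.4570


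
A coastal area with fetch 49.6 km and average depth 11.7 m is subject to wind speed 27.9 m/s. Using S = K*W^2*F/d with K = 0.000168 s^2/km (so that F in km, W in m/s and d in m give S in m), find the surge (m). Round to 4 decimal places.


S = K * W^2 * F / d
W^2 = 27.9^2 = 778.41
S = 0.000168 * 778.41 * 49.6 / 11.7
Numerator = 0.000168 * 778.41 * 49.6 = 6.486335
S = 6.486335 / 11.7 = 0.5544 m

0.5544


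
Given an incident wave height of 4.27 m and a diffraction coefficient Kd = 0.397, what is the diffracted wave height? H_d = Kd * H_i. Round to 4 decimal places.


H_d = Kd * H_i
H_d = 0.397 * 4.27
H_d = 1.6952 m

1.6952


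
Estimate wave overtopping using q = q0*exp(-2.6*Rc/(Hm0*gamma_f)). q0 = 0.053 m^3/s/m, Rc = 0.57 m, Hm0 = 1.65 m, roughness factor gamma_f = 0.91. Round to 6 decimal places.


q = q0 * exp(-2.6 * Rc / (Hm0 * gamma_f))
Exponent = -2.6 * 0.57 / (1.65 * 0.91)
= -2.6 * 0.57 / 1.5015
= -0.987013
exp(-0.987013) = 0.372688
q = 0.053 * 0.372688
q = 0.019752 m^3/s/m

0.019752


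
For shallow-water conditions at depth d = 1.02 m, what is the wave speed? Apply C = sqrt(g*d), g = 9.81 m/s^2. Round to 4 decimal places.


Using the shallow-water approximation:
C = sqrt(g * d) = sqrt(9.81 * 1.02)
C = sqrt(10.0062)
C = 3.1633 m/s

3.1633


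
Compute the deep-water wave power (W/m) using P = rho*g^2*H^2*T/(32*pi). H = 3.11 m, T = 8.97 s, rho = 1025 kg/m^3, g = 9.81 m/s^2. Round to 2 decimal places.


P = rho * g^2 * H^2 * T / (32 * pi)
P = 1025 * 9.81^2 * 3.11^2 * 8.97 / (32 * pi)
P = 1025 * 96.2361 * 9.6721 * 8.97 / 100.53096
P = 85128.55 W/m

85128.55


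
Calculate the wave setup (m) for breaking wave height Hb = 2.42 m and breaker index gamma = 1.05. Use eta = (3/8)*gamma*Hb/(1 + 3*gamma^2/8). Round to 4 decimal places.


eta = (3/8) * gamma * Hb / (1 + 3*gamma^2/8)
Numerator = (3/8) * 1.05 * 2.42 = 0.952875
Denominator = 1 + 3*1.05^2/8 = 1 + 0.413438 = 1.413438
eta = 0.952875 / 1.413438
eta = 0.6742 m

0.6742


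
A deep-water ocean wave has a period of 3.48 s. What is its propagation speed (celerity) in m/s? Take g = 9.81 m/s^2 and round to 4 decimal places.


We use the deep-water celerity formula:
C = g * T / (2 * pi)
C = 9.81 * 3.48 / (2 * 3.14159...)
C = 34.138800 / 6.283185
C = 5.4334 m/s

5.4334


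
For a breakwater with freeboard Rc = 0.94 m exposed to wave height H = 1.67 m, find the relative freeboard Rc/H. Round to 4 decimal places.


Relative freeboard = Rc / H
= 0.94 / 1.67
= 0.5629

0.5629


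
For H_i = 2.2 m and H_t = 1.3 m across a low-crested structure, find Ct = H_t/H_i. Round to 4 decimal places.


Ct = H_t / H_i
Ct = 1.3 / 2.2
Ct = 0.5909

0.5909


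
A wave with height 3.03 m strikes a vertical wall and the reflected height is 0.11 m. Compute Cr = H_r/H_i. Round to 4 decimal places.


Cr = H_r / H_i
Cr = 0.11 / 3.03
Cr = 0.0363

0.0363


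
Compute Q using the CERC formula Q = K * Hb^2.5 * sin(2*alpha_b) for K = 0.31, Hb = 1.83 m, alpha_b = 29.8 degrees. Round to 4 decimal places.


Q = K * Hb^2.5 * sin(2 * alpha_b)
Hb^2.5 = 1.83^2.5 = 4.530308
sin(2 * 29.8) = sin(59.6) = 0.862514
Q = 0.31 * 4.530308 * 0.862514
Q = 1.2113 m^3/s

1.2113


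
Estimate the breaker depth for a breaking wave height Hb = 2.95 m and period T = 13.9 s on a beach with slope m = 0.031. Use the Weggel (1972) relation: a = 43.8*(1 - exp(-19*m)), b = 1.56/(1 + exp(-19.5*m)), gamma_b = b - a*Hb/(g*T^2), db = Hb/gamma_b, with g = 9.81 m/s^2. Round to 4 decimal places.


a = 43.8 * (1 - exp(-19 * m))
exp(-19 * 0.031) = exp(-0.5890) = 0.554882
a = 43.8 * (1 - 0.554882) = 19.496173
b = 1.56 / (1 + exp(-19.5 * m))
exp(-19.5 * 0.031) = exp(-0.6045) = 0.546348
b = 1.56 / (1 + 0.546348) = 1.008829
Hb / (g * T^2) = 2.95 / (9.81 * 13.9^2) = 2.95 / 1895.3901 = 0.00155641
gamma_b = b - a * Hb/(g*T^2) = 1.008829 - 19.496173 * 0.00155641 = 0.978485
db = Hb / gamma_b = 2.95 / 0.978485
db = 3.0149 m

3.0149


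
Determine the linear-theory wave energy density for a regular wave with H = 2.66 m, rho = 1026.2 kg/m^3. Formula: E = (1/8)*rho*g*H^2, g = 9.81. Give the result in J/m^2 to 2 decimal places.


E = (1/8) * rho * g * H^2
E = (1/8) * 1026.2 * 9.81 * 2.66^2
E = 0.125 * 1026.2 * 9.81 * 7.0756
E = 8903.78 J/m^2

8903.78


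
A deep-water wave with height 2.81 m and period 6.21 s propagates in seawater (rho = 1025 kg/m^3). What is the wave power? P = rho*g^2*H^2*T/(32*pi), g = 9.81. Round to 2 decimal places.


P = rho * g^2 * H^2 * T / (32 * pi)
P = 1025 * 9.81^2 * 2.81^2 * 6.21 / (32 * pi)
P = 1025 * 96.2361 * 7.8961 * 6.21 / 100.53096
P = 48113.42 W/m

48113.42


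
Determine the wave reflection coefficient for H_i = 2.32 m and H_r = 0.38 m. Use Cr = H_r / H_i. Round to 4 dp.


Cr = H_r / H_i
Cr = 0.38 / 2.32
Cr = 0.1638

0.1638


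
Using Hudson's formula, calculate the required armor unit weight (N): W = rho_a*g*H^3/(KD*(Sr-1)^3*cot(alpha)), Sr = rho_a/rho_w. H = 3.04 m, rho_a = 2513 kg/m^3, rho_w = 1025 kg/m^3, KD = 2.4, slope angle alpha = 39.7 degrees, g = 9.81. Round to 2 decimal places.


Sr = rho_a / rho_w = 2513 / 1025 = 2.451707
(Sr - 1) = 1.451707
(Sr - 1)^3 = 3.059407
cot(39.7) = 1 / tan(39.7) = 1 / 0.830216 = 1.204506
Numerator = 2513 * 9.81 * 3.04^3 = 692599.6166
Denominator = 2.4 * 3.059407 * 1.204506 = 8.844175
W = 692599.6166 / 8.844175
W = 78311.38 N

78311.38


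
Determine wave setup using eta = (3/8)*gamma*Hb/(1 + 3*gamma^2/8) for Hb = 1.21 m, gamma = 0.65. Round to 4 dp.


eta = (3/8) * gamma * Hb / (1 + 3*gamma^2/8)
Numerator = (3/8) * 0.65 * 1.21 = 0.294938
Denominator = 1 + 3*0.65^2/8 = 1 + 0.158438 = 1.158438
eta = 0.294938 / 1.158438
eta = 0.2546 m

0.2546


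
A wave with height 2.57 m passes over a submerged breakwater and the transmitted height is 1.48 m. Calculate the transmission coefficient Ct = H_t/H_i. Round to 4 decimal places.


Ct = H_t / H_i
Ct = 1.48 / 2.57
Ct = 0.5759

0.5759


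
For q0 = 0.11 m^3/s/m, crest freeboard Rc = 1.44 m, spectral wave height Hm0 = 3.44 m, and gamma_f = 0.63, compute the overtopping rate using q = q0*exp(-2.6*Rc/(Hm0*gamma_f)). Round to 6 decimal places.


q = q0 * exp(-2.6 * Rc / (Hm0 * gamma_f))
Exponent = -2.6 * 1.44 / (3.44 * 0.63)
= -2.6 * 1.44 / 2.1672
= -1.727575
exp(-1.727575) = 0.177715
q = 0.11 * 0.177715
q = 0.019549 m^3/s/m

0.019549


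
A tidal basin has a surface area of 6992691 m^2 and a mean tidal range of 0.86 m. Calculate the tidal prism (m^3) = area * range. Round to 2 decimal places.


Tidal prism = Area * Tidal range
P = 6992691 * 0.86
P = 6013714.26 m^3

6013714.26


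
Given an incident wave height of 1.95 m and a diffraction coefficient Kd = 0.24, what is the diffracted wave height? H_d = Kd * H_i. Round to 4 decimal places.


H_d = Kd * H_i
H_d = 0.24 * 1.95
H_d = 0.4680 m

0.4680


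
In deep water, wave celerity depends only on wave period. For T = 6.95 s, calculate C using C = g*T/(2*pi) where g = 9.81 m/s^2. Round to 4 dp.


We use the deep-water celerity formula:
C = g * T / (2 * pi)
C = 9.81 * 6.95 / (2 * 3.14159...)
C = 68.179500 / 6.283185
C = 10.8511 m/s

10.8511


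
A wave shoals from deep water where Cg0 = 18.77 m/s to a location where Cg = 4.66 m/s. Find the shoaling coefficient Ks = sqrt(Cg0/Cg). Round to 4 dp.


Ks = sqrt(Cg0 / Cg)
Ks = sqrt(18.77 / 4.66)
Ks = sqrt(4.0279)
Ks = 2.0070

2.0070


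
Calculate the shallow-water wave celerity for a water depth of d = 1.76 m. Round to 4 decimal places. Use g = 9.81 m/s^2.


Using the shallow-water approximation:
C = sqrt(g * d) = sqrt(9.81 * 1.76)
C = sqrt(17.2656)
C = 4.1552 m/s

4.1552


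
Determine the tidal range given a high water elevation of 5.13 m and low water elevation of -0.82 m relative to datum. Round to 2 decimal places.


Tidal range = High water - Low water
Tidal range = 5.13 - (-0.82)
Tidal range = 5.95 m

5.95


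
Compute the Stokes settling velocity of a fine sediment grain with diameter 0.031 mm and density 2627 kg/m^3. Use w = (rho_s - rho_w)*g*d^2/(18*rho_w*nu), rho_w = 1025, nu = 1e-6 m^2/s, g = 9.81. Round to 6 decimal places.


w = (rho_s - rho_w) * g * d^2 / (18 * rho_w * nu)
d = 0.031 mm = 0.000031 m
rho_s - rho_w = 2627 - 1025 = 1602
Numerator = 1602 * 9.81 * (0.000031)^2 = 0.000015102711
Denominator = 18 * 1025 * 1e-6 = 0.018450
w = 0.000819 m/s

0.000819


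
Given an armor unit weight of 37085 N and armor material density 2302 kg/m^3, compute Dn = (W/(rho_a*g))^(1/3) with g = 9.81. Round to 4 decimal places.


V = W / (rho_a * g)
V = 37085 / (2302 * 9.81)
V = 37085 / 22582.62
V = 1.642192 m^3
Dn = V^(1/3) = 1.642192^(1/3)
Dn = 1.1798 m

1.1798


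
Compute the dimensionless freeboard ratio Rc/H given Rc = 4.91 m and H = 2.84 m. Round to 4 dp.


Relative freeboard = Rc / H
= 4.91 / 2.84
= 1.7289

1.7289


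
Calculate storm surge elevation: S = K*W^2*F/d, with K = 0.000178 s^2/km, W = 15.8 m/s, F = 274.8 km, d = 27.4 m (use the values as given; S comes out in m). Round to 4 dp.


S = K * W^2 * F / d
W^2 = 15.8^2 = 249.64
S = 0.000178 * 249.64 * 274.8 / 27.4
Numerator = 0.000178 * 249.64 * 274.8 = 12.210991
S = 12.210991 / 27.4 = 0.4457 m

0.4457


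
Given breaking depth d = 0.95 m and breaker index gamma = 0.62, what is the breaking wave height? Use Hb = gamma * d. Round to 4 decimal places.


Hb = gamma * d
Hb = 0.62 * 0.95
Hb = 0.5890 m

0.5890


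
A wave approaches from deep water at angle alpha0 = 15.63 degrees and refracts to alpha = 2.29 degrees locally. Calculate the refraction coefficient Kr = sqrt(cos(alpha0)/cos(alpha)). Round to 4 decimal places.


Kr = sqrt(cos(alpha0) / cos(alpha))
cos(15.63) = 0.963022
cos(2.29) = 0.999201
Kr = sqrt(0.963022 / 0.999201)
Kr = sqrt(0.963791)
Kr = 0.9817

0.9817


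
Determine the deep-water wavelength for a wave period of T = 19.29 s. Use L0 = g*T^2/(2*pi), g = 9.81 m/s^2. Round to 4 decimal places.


L0 = g * T^2 / (2 * pi)
L0 = 9.81 * 19.29^2 / (2 * pi)
L0 = 9.81 * 372.1041 / 6.28319
L0 = 3650.3412 / 6.28319
L0 = 580.9698 m

580.9698


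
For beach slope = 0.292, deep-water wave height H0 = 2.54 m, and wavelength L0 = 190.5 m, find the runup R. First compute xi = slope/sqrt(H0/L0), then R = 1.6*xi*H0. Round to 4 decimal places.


xi = slope / sqrt(H0/L0)
H0/L0 = 2.54/190.5 = 0.013333
sqrt(0.013333) = 0.115470
xi = 0.292 / 0.115470 = 2.528794
R = 1.6 * xi * H0 = 1.6 * 2.528794 * 2.54
R = 10.2770 m

10.2770


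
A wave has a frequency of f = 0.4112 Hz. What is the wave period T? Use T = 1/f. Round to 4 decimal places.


T = 1 / f
T = 1 / 0.4112
T = 2.4319 s

2.4319


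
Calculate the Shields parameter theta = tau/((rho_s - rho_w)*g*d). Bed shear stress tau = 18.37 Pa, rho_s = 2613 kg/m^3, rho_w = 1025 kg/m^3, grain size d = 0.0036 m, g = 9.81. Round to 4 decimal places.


theta = tau / ((rho_s - rho_w) * g * d)
rho_s - rho_w = 2613 - 1025 = 1588
Denominator = 1588 * 9.81 * 0.0036 = 56.081808
theta = 18.37 / 56.081808
theta = 0.3276

0.3276
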